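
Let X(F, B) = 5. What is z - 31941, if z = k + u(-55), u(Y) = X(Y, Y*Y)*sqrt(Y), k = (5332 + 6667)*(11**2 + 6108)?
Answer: 74709830 + 5*I*sqrt(55) ≈ 7.471e+7 + 37.081*I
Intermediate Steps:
k = 74741771 (k = 11999*(121 + 6108) = 11999*6229 = 74741771)
u(Y) = 5*sqrt(Y)
z = 74741771 + 5*I*sqrt(55) (z = 74741771 + 5*sqrt(-55) = 74741771 + 5*(I*sqrt(55)) = 74741771 + 5*I*sqrt(55) ≈ 7.4742e+7 + 37.081*I)
z - 31941 = (74741771 + 5*I*sqrt(55)) - 31941 = 74709830 + 5*I*sqrt(55)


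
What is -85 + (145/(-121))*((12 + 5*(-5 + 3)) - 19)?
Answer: -7820/121 ≈ -64.628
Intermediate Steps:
-85 + (145/(-121))*((12 + 5*(-5 + 3)) - 19) = -85 + (145*(-1/121))*((12 + 5*(-2)) - 19) = -85 - 145*((12 - 10) - 19)/121 = -85 - 145*(2 - 19)/121 = -85 - 145/121*(-17) = -85 + 2465/121 = -7820/121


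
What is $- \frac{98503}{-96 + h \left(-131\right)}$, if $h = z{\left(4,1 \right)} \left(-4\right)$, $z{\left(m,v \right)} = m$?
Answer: $- \frac{98503}{2000} \approx -49.252$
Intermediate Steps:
$h = -16$ ($h = 4 \left(-4\right) = -16$)
$- \frac{98503}{-96 + h \left(-131\right)} = - \frac{98503}{-96 - -2096} = - \frac{98503}{-96 + 2096} = - \frac{98503}{2000}$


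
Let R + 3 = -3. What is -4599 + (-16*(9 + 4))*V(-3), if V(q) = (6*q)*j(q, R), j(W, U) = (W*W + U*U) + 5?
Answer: 182601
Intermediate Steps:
R = -6 (R = -3 - 3 = -6)
j(W, U) = 5 + U**2 + W**2 (j(W, U) = (W**2 + U**2) + 5 = (U**2 + W**2) + 5 = 5 + U**2 + W**2)
V(q) = 6*q*(41 + q**2) (V(q) = (6*q)*(5 + (-6)**2 + q**2) = (6*q)*(5 + 36 + q**2) = (6*q)*(41 + q**2) = 6*q*(41 + q**2))
-4599 + (-16*(9 + 4))*V(-3) = -4599 + (-16*(9 + 4))*(6*(-3)*(41 + (-3)**2)) = -4599 + (-16*13)*(6*(-3)*(41 + 9)) = -4599 - 1248*(-3)*50 = -4599 - 208*(-900) = -4599 + 187200 = 182601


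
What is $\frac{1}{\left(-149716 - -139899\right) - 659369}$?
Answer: $- \frac{1}{669186} \approx -1.4944 \cdot 10^{-6}$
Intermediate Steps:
$\frac{1}{\left(-149716 - -139899\right) - 659369} = \frac{1}{\left(-149716 + 139899\right) - 659369} = \frac{1}{-9817 - 659369} = \frac{1}{-669186} = - \frac{1}{669186}$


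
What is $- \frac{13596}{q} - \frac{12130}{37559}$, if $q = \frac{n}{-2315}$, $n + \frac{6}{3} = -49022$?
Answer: $- \frac{295688605195}{460323104} \approx -642.35$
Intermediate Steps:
$n = -49024$ ($n = -2 - 49022 = -49024$)
$q = \frac{49024}{2315}$ ($q = - \frac{49024}{-2315} = \left(-49024\right) \left(- \frac{1}{2315}\right) = \frac{49024}{2315} \approx 21.177$)
$- \frac{13596}{q} - \frac{12130}{37559} = - \frac{13596}{\frac{49024}{2315}} - \frac{12130}{37559} = \left(-13596\right) \frac{2315}{49024} - \frac{12130}{37559} = - \frac{7868685}{12256} - \frac{12130}{37559} = - \frac{295688605195}{460323104}$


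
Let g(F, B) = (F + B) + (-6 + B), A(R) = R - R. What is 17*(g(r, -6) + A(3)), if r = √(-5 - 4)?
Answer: -306 + 51*I ≈ -306.0 + 51.0*I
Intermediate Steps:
A(R) = 0
r = 3*I (r = √(-9) = 3*I ≈ 3.0*I)
g(F, B) = -6 + F + 2*B (g(F, B) = (B + F) + (-6 + B) = -6 + F + 2*B)
17*(g(r, -6) + A(3)) = 17*((-6 + 3*I + 2*(-6)) + 0) = 17*((-6 + 3*I - 12) + 0) = 17*((-18 + 3*I) + 0) = 17*(-18 + 3*I) = -306 + 51*I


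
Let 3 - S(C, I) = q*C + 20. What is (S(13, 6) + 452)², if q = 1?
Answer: 178084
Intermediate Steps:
S(C, I) = -17 - C (S(C, I) = 3 - (1*C + 20) = 3 - (C + 20) = 3 - (20 + C) = 3 + (-20 - C) = -17 - C)
(S(13, 6) + 452)² = ((-17 - 1*13) + 452)² = ((-17 - 13) + 452)² = (-30 + 452)² = 422² = 178084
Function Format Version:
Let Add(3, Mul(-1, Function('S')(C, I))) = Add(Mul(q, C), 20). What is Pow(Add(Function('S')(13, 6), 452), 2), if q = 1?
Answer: 178084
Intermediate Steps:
Function('S')(C, I) = Add(-17, Mul(-1, C)) (Function('S')(C, I) = Add(3, Mul(-1, Add(Mul(1, C), 20))) = Add(3, Mul(-1, Add(C, 20))) = Add(3, Mul(-1, Add(20, C))) = Add(3, Add(-20, Mul(-1, C))) = Add(-17, Mul(-1, C)))
Pow(Add(Function('S')(13, 6), 452), 2) = Pow(Add(Add(-17, Mul(-1, 13)), 452), 2) = Pow(Add(Add(-17, -13), 452), 2) = Pow(Add(-30, 452), 2) = Pow(422, 2) = 178084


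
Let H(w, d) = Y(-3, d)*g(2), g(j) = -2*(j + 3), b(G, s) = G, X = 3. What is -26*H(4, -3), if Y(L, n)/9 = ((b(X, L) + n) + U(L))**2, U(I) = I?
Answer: 21060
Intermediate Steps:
Y(L, n) = 9*(3 + L + n)**2 (Y(L, n) = 9*((3 + n) + L)**2 = 9*(3 + L + n)**2)
g(j) = -6 - 2*j (g(j) = -2*(3 + j) = -6 - 2*j)
H(w, d) = -90*d**2 (H(w, d) = (9*(3 - 3 + d)**2)*(-6 - 2*2) = (9*d**2)*(-6 - 4) = (9*d**2)*(-10) = -90*d**2)
-26*H(4, -3) = -(-2340)*(-3)**2 = -(-2340)*9 = -26*(-810) = 21060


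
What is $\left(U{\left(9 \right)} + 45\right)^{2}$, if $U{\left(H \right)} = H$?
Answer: $2916$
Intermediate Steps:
$\left(U{\left(9 \right)} + 45\right)^{2} = \left(9 + 45\right)^{2} = 54^{2} = 2916$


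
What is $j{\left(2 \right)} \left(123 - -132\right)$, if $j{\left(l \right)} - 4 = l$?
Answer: $1530$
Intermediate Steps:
$j{\left(l \right)} = 4 + l$
$j{\left(2 \right)} \left(123 - -132\right) = \left(4 + 2\right) \left(123 - -132\right) = 6 \left(123 + 132\right) = 6 \cdot 255 = 1530$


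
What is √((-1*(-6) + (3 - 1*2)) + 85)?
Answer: 2*√23 ≈ 9.5917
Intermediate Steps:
√((-1*(-6) + (3 - 1*2)) + 85) = √((6 + (3 - 2)) + 85) = √((6 + 1) + 85) = √(7 + 85) = √92 = 2*√23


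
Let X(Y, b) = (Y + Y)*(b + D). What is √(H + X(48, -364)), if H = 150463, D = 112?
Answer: √126271 ≈ 355.35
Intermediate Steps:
X(Y, b) = 2*Y*(112 + b) (X(Y, b) = (Y + Y)*(b + 112) = (2*Y)*(112 + b) = 2*Y*(112 + b))
√(H + X(48, -364)) = √(150463 + 2*48*(112 - 364)) = √(150463 + 2*48*(-252)) = √(150463 - 24192) = √126271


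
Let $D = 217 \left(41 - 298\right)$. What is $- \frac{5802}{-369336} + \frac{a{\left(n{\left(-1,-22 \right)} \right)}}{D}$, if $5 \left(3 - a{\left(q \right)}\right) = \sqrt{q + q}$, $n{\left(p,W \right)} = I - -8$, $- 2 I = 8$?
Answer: $\frac{53743955}{3432916564} + \frac{2 \sqrt{2}}{278845} \approx 0.015666$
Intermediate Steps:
$I = -4$ ($I = \left(- \frac{1}{2}\right) 8 = -4$)
$n{\left(p,W \right)} = 4$ ($n{\left(p,W \right)} = -4 - -8 = -4 + 8 = 4$)
$a{\left(q \right)} = 3 - \frac{\sqrt{2} \sqrt{q}}{5}$ ($a{\left(q \right)} = 3 - \frac{\sqrt{q + q}}{5} = 3 - \frac{\sqrt{2 q}}{5} = 3 - \frac{\sqrt{2} \sqrt{q}}{5}$)
$D = -55769$ ($D = 217 \left(-257\right) = -55769$)
$- \frac{5802}{-369336} + \frac{a{\left(n{\left(-1,-22 \right)} \right)}}{D} = - \frac{5802}{-369336} + \frac{3 - \frac{\sqrt{2} \sqrt{4}}{5}}{-55769} = \left(-5802\right) \left(- \frac{1}{369336}\right) + \left(3 - \frac{1}{5} \sqrt{2} \cdot 2\right) \left(- \frac{1}{55769}\right) = \frac{967}{61556} + \left(3 - \frac{2 \sqrt{2}}{5}\right) \left(- \frac{1}{55769}\right) = \frac{967}{61556} - \left(\frac{3}{55769} - \frac{2 \sqrt{2}}{278845}\right) = \frac{53743955}{3432916564} + \frac{2 \sqrt{2}}{278845}$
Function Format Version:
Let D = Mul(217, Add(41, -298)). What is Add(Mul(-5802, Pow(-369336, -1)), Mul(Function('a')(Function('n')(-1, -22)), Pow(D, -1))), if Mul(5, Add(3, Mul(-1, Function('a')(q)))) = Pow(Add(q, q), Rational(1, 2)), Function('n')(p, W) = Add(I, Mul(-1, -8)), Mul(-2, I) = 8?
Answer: Add(Rational(53743955, 3432916564), Mul(Rational(2, 278845), Pow(2, Rational(1, 2)))) ≈ 0.015666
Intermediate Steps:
I = -4 (I = Mul(Rational(-1, 2), 8) = -4)
Function('n')(p, W) = 4 (Function('n')(p, W) = Add(-4, Mul(-1, -8)) = Add(-4, 8) = 4)
Function('a')(q) = Add(3, Mul(Rational(-1, 5), Pow(2, Rational(1, 2)), Pow(q, Rational(1, 2)))) (Function('a')(q) = Add(3, Mul(Rational(-1, 5), Pow(Add(q, q), Rational(1, 2)))) = Add(3, Mul(Rational(-1, 5), Pow(Mul(2, q), Rational(1, 2)))) = Add(3, Mul(Rational(-1, 5), Mul(Pow(2, Rational(1, 2)), Pow(q, Rational(1, 2))))) = Add(3, Mul(Rational(-1, 5), Pow(2, Rational(1, 2)), Pow(q, Rational(1, 2)))))
D = -55769 (D = Mul(217, -257) = -55769)
Add(Mul(-5802, Pow(-369336, -1)), Mul(Function('a')(Function('n')(-1, -22)), Pow(D, -1))) = Add(Mul(-5802, Pow(-369336, -1)), Mul(Add(3, Mul(Rational(-1, 5), Pow(2, Rational(1, 2)), Pow(4, Rational(1, 2)))), Pow(-55769, -1))) = Add(Mul(-5802, Rational(-1, 369336)), Mul(Add(3, Mul(Rational(-1, 5), Pow(2, Rational(1, 2)), 2)), Rational(-1, 55769))) = Add(Rational(967, 61556), Mul(Add(3, Mul(Rational(-2, 5), Pow(2, Rational(1, 2)))), Rational(-1, 55769))) = Add(Rational(967, 61556), Add(Rational(-3, 55769), Mul(Rational(2, 278845), Pow(2, Rational(1, 2))))) = Add(Rational(53743955, 3432916564), Mul(Rational(2, 278845), Pow(2, Rational(1, 2))))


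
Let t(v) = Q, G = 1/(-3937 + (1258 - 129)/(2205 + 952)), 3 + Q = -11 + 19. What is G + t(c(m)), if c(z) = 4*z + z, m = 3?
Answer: 62136743/12427980 ≈ 4.9997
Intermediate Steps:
c(z) = 5*z
Q = 5 (Q = -3 + (-11 + 19) = -3 + 8 = 5)
G = -3157/12427980 (G = 1/(-3937 + 1129/3157) = 1/(-12427980/3157) = -3157/12427980 ≈ -0.00025402)
t(v) = 5
G + t(c(m)) = -3157/12427980 + 5 = 62136743/12427980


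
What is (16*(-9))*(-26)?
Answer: 3744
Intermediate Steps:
(16*(-9))*(-26) = -144*(-26) = 3744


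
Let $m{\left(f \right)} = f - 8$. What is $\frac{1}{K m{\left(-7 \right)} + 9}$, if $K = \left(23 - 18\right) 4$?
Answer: $- \frac{1}{291} \approx -0.0034364$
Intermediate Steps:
$m{\left(f \right)} = -8 + f$
$K = 20$ ($K = \left(23 - 18\right) 4 = 5 \cdot 4 = 20$)
$\frac{1}{K m{\left(-7 \right)} + 9} = \frac{1}{20 \left(-8 - 7\right) + 9} = \frac{1}{20 \left(-15\right) + 9} = \frac{1}{-300 + 9} = \frac{1}{-291} = - \frac{1}{291}$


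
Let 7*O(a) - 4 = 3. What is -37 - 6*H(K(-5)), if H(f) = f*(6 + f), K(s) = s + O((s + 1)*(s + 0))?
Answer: 11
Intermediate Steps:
O(a) = 1 (O(a) = 4/7 + (1/7)*3 = 4/7 + 3/7 = 1)
K(s) = 1 + s (K(s) = s + 1 = 1 + s)
-37 - 6*H(K(-5)) = -37 - 6*(1 - 5)*(6 + (1 - 5)) = -37 - (-24)*(6 - 4) = -37 - (-24)*2 = -37 - 6*(-8) = -37 + 48 = 11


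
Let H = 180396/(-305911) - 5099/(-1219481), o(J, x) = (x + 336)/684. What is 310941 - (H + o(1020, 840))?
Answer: 6611825680650918308/21264001174887 ≈ 3.1094e+5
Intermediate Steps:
o(J, x) = 28/57 + x/684 (o(J, x) = (336 + x)*(1/684) = 28/57 + x/684)
H = -218429654287/373052652191 (H = 180396*(-1/305911) - 5099*(-1/1219481) = -180396/305911 + 5099/1219481 = -218429654287/373052652191 ≈ -0.58552)
310941 - (H + o(1020, 840)) = 310941 - (-218429654287/373052652191 + (28/57 + (1/684)*840)) = 310941 - (-218429654287/373052652191 + (28/57 + 70/57)) = 310941 - (-218429654287/373052652191 + 98/57) = 310941 - 1*24108669620359/21264001174887 = 310941 - 24108669620359/21264001174887 = 6611825680650918308/21264001174887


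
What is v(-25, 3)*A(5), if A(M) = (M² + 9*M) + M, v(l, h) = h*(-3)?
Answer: -675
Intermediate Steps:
v(l, h) = -3*h
A(M) = M² + 10*M
v(-25, 3)*A(5) = (-3*3)*(5*(10 + 5)) = -45*15 = -9*75 = -675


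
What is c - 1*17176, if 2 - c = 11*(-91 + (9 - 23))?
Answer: -16019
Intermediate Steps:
c = 1157 (c = 2 - 11*(-91 + (9 - 23)) = 2 - 11*(-91 - 14) = 2 - 11*(-105) = 2 - 1*(-1155) = 2 + 1155 = 1157)
c - 1*17176 = 1157 - 1*17176 = 1157 - 17176 = -16019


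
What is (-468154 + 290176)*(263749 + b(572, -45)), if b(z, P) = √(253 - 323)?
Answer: -46941519522 - 177978*I*√70 ≈ -4.6942e+10 - 1.4891e+6*I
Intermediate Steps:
b(z, P) = I*√70 (b(z, P) = √(-70) = I*√70)
(-468154 + 290176)*(263749 + b(572, -45)) = (-468154 + 290176)*(263749 + I*√70) = -177978*(263749 + I*√70) = -46941519522 - 177978*I*√70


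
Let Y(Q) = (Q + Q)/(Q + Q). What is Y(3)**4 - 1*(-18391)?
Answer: 18392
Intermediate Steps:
Y(Q) = 1 (Y(Q) = (2*Q)/((2*Q)) = (2*Q)*(1/(2*Q)) = 1)
Y(3)**4 - 1*(-18391) = 1**4 - 1*(-18391) = 1 + 18391 = 18392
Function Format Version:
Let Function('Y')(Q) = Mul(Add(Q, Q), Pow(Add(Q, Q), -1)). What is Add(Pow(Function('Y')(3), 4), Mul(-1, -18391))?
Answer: 18392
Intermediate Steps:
Function('Y')(Q) = 1 (Function('Y')(Q) = Mul(Mul(2, Q), Pow(Mul(2, Q), -1)) = Mul(Mul(2, Q), Mul(Rational(1, 2), Pow(Q, -1))) = 1)
Add(Pow(Function('Y')(3), 4), Mul(-1, -18391)) = Add(Pow(1, 4), Mul(-1, -18391)) = Add(1, 18391) = 18392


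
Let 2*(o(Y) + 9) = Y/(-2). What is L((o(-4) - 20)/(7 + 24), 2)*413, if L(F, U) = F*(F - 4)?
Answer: 1757728/961 ≈ 1829.1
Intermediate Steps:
o(Y) = -9 - Y/4 (o(Y) = -9 + (Y/(-2))/2 = -9 + (Y*(-½))/2 = -9 + (-Y/2)/2 = -9 - Y/4)
L(F, U) = F*(-4 + F)
L((o(-4) - 20)/(7 + 24), 2)*413 = ((((-9 - ¼*(-4)) - 20)/(7 + 24))*(-4 + ((-9 - ¼*(-4)) - 20)/(7 + 24)))*413 = ((((-9 + 1) - 20)/31)*(-4 + ((-9 + 1) - 20)/31))*413 = (((-8 - 20)*(1/31))*(-4 + (-8 - 20)*(1/31)))*413 = ((-28*1/31)*(-4 - 28*1/31))*413 = -28*(-4 - 28/31)/31*413 = -28/31*(-152/31)*413 = (4256/961)*413 = 1757728/961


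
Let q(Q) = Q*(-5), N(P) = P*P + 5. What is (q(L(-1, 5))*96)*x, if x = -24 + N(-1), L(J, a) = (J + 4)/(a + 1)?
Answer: 4320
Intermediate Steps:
N(P) = 5 + P² (N(P) = P² + 5 = 5 + P²)
L(J, a) = (4 + J)/(1 + a)
x = -18 (x = -24 + (5 + (-1)²) = -24 + (5 + 1) = -24 + 6 = -18)
q(Q) = -5*Q
(q(L(-1, 5))*96)*x = (-5*(4 - 1)/(1 + 5)*96)*(-18) = (-5*3/6*96)*(-18) = (-5*½*96)*(-18) = -5/2*96*(-18) = -240*(-18) = 4320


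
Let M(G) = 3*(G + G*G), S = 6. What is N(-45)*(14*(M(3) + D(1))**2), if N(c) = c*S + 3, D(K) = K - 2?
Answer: -4579050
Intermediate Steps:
M(G) = 3*G + 3*G**2 (M(G) = 3*(G + G**2) = 3*G + 3*G**2)
D(K) = -2 + K
N(c) = 3 + 6*c (N(c) = c*6 + 3 = 6*c + 3 = 3 + 6*c)
N(-45)*(14*(M(3) + D(1))**2) = (3 + 6*(-45))*(14*(3*3*(1 + 3) + (-2 + 1))**2) = (3 - 270)*(14*(3*3*4 - 1)**2) = -3738*(36 - 1)**2 = -3738*35**2 = -3738*1225 = -267*17150 = -4579050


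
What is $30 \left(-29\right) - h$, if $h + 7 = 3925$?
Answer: $-4788$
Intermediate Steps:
$h = 3918$ ($h = -7 + 3925 = 3918$)
$30 \left(-29\right) - h = 30 \left(-29\right) - 3918 = -870 - 3918 = -4788$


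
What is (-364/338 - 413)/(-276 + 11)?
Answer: 5383/3445 ≈ 1.5626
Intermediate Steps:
(-364/338 - 413)/(-276 + 11) = (-364*1/338 - 413)/(-265) = (-14/13 - 413)*(-1/265) = -5383/13*(-1/265) = 5383/3445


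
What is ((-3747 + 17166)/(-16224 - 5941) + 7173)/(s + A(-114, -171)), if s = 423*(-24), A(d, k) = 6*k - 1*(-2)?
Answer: -79488063/123858020 ≈ -0.64177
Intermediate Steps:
A(d, k) = 2 + 6*k (A(d, k) = 6*k + 2 = 2 + 6*k)
s = -10152
((-3747 + 17166)/(-16224 - 5941) + 7173)/(s + A(-114, -171)) = ((-3747 + 17166)/(-16224 - 5941) + 7173)/(-10152 + (2 + 6*(-171))) = (13419/(-22165) + 7173)/(-10152 + (2 - 1026)) = (13419*(-1/22165) + 7173)/(-10152 - 1024) = (-13419/22165 + 7173)/(-11176) = (158976126/22165)*(-1/11176) = -79488063/123858020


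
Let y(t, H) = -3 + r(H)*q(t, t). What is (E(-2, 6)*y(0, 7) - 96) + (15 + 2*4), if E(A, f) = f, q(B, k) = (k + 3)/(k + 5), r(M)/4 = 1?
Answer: -383/5 ≈ -76.600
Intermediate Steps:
r(M) = 4 (r(M) = 4*1 = 4)
q(B, k) = (3 + k)/(5 + k)
y(t, H) = -3 + 4*(3 + t)/(5 + t) (y(t, H) = -3 + 4*((3 + t)/(5 + t)) = -3 + 4*(3 + t)/(5 + t))
(E(-2, 6)*y(0, 7) - 96) + (15 + 2*4) = (6*((-3 + 0)/(5 + 0)) - 96) + (15 + 2*4) = (6*(-3/5) - 96) + (15 + 8) = (6*((⅕)*(-3)) - 96) + 23 = (6*(-⅗) - 96) + 23 = (-18/5 - 96) + 23 = -498/5 + 23 = -383/5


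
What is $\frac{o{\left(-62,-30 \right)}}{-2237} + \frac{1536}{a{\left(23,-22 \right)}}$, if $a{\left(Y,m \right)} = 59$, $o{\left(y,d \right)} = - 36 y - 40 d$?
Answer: $\frac{3233544}{131983} \approx 24.5$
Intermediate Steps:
$o{\left(y,d \right)} = - 40 d - 36 y$
$\frac{o{\left(-62,-30 \right)}}{-2237} + \frac{1536}{a{\left(23,-22 \right)}} = \frac{\left(-40\right) \left(-30\right) - -2232}{-2237} + \frac{1536}{59} = \left(1200 + 2232\right) \left(- \frac{1}{2237}\right) + 1536 \cdot \frac{1}{59} = 3432 \left(- \frac{1}{2237}\right) + \frac{1536}{59} = - \frac{3432}{2237} + \frac{1536}{59} = \frac{3233544}{131983}$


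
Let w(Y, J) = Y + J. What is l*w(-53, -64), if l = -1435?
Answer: 167895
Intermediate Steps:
w(Y, J) = J + Y
l*w(-53, -64) = -1435*(-64 - 53) = -1435*(-117) = 167895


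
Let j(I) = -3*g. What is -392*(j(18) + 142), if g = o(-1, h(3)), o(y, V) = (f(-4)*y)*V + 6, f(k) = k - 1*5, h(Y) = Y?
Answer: -16856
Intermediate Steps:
f(k) = -5 + k (f(k) = k - 5 = -5 + k)
o(y, V) = 6 - 9*V*y (o(y, V) = ((-5 - 4)*y)*V + 6 = (-9*y)*V + 6 = -9*V*y + 6 = 6 - 9*V*y)
g = 33 (g = 6 - 9*3*(-1) = 6 + 27 = 33)
j(I) = -99 (j(I) = -3*33 = -99)
-392*(j(18) + 142) = -392*(-99 + 142) = -392*43 = -16856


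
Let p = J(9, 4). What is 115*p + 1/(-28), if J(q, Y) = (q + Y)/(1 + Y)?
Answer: 8371/28 ≈ 298.96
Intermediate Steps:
J(q, Y) = (Y + q)/(1 + Y)
p = 13/5 (p = (4 + 9)/(1 + 4) = 13/5 ≈ 2.6000)
115*p + 1/(-28) = 115*(13/5) + 1/(-28) = 299 - 1/28 = 8371/28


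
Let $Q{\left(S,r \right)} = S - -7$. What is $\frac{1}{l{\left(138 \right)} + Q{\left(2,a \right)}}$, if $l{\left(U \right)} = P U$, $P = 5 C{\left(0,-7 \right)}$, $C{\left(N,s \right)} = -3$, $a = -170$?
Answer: $- \frac{1}{2061} \approx -0.0004852$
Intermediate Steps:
$P = -15$ ($P = 5 \left(-3\right) = -15$)
$l{\left(U \right)} = - 15 U$
$Q{\left(S,r \right)} = 7 + S$ ($Q{\left(S,r \right)} = S + 7 = 7 + S$)
$\frac{1}{l{\left(138 \right)} + Q{\left(2,a \right)}} = \frac{1}{\left(-15\right) 138 + \left(7 + 2\right)} = \frac{1}{-2070 + 9} = \frac{1}{-2061} = - \frac{1}{2061}$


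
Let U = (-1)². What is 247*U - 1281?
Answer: -1034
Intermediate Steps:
U = 1
247*U - 1281 = 247*1 - 1281 = 247 - 1281 = -1034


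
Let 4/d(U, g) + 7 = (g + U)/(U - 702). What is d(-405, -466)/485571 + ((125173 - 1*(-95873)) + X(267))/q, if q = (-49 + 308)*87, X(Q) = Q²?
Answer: 54240436757117/4180819560953 ≈ 12.974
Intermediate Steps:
d(U, g) = 4/(-7 + (U + g)/(-702 + U)) (d(U, g) = 4/(-7 + (g + U)/(U - 702)) = 4/(-7 + (U + g)/(-702 + U)))
q = 22533 (q = 259*87 = 22533)
d(-405, -466)/485571 + ((125173 - 1*(-95873)) + X(267))/q = (4*(-702 - 405)/(4914 - 466 - 6*(-405)))/485571 + ((125173 - 1*(-95873)) + 267²)/22533 = (4*(-1107)/(4914 - 466 + 2430))*(1/485571) + ((125173 + 95873) + 71289)*(1/22533) = (4*(-1107)/6878)*(1/485571) + (221046 + 71289)*(1/22533) = (4*(1/6878)*(-1107))*(1/485571) + 292335*(1/22533) = -2214/3439*1/485571 + 97445/7511 = -738/556626223 + 97445/7511 = 54240436757117/4180819560953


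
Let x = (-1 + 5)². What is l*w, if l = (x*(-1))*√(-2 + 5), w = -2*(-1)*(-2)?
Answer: 64*√3 ≈ 110.85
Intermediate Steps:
w = -4 (w = 2*(-2) = -4)
x = 16 (x = 4² = 16)
l = -16*√3 (l = (16*(-1))*√(-2 + 5) = -16*√3 ≈ -27.713)
l*w = -16*√3*(-4) = 64*√3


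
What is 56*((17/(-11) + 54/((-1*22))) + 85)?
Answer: 4536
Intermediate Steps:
56*((17/(-11) + 54/((-1*22))) + 85) = 56*((17*(-1/11) + 54/(-22)) + 85) = 56*((-17/11 + 54*(-1/22)) + 85) = 56*((-17/11 - 27/11) + 85) = 56*(-4 + 85) = 56*81 = 4536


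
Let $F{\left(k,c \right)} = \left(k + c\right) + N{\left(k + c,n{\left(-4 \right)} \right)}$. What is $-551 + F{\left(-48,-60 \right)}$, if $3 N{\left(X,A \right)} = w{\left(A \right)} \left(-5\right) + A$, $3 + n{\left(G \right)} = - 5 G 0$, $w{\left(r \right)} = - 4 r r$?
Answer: $-600$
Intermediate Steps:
$w{\left(r \right)} = - 4 r^{2}$
$n{\left(G \right)} = -3$ ($n{\left(G \right)} = -3 + - 5 G 0 = -3 + 0 = -3$)
$N{\left(X,A \right)} = \frac{A}{3} + \frac{20 A^{2}}{3}$ ($N{\left(X,A \right)} = \frac{- 4 A^{2} \left(-5\right) + A}{3} = \frac{20 A^{2} + A}{3} = \frac{A + 20 A^{2}}{3} = \frac{A}{3} + \frac{20 A^{2}}{3}$)
$F{\left(k,c \right)} = 59 + c + k$ ($F{\left(k,c \right)} = \left(k + c\right) + \frac{1}{3} \left(-3\right) \left(1 + 20 \left(-3\right)\right) = \left(c + k\right) + \frac{1}{3} \left(-3\right) \left(1 - 60\right) = \left(c + k\right) + \frac{1}{3} \left(-3\right) \left(-59\right) = \left(c + k\right) + 59 = 59 + c + k$)
$-551 + F{\left(-48,-60 \right)} = -551 - 49 = -600$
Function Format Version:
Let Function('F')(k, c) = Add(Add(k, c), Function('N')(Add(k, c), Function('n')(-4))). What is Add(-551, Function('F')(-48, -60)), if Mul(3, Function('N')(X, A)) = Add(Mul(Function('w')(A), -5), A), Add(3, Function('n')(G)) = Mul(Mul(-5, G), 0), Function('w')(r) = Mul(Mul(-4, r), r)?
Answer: -600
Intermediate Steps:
Function('w')(r) = Mul(-4, Pow(r, 2))
Function('n')(G) = -3 (Function('n')(G) = Add(-3, Mul(Mul(-5, G), 0)) = Add(-3, 0) = -3)
Function('N')(X, A) = Add(Mul(Rational(1, 3), A), Mul(Rational(20, 3), Pow(A, 2))) (Function('N')(X, A) = Mul(Rational(1, 3), Add(Mul(Mul(-4, Pow(A, 2)), -5), A)) = Mul(Rational(1, 3), Add(Mul(20, Pow(A, 2)), A)) = Mul(Rational(1, 3), Add(A, Mul(20, Pow(A, 2)))) = Add(Mul(Rational(1, 3), A), Mul(Rational(20, 3), Pow(A, 2))))
Function('F')(k, c) = Add(59, c, k) (Function('F')(k, c) = Add(Add(k, c), Mul(Rational(1, 3), -3, Add(1, Mul(20, -3)))) = Add(Add(c, k), Mul(Rational(1, 3), -3, Add(1, -60))) = Add(Add(c, k), Mul(Rational(1, 3), -3, -59)) = Add(Add(c, k), 59) = Add(59, c, k))
Add(-551, Function('F')(-48, -60)) = Add(-551, Add(59, -60, -48)) = Add(-551, -49) = -600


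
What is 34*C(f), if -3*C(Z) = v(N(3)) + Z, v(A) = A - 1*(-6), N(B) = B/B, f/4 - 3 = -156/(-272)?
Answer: -724/3 ≈ -241.33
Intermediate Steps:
f = 243/17 (f = 12 + 4*(-156/(-272)) = 12 + 4*(-156*(-1/272)) = 12 + 4*(39/68) = 12 + 39/17 = 243/17 ≈ 14.294)
N(B) = 1
v(A) = 6 + A (v(A) = A + 6 = 6 + A)
C(Z) = -7/3 - Z/3 (C(Z) = -((6 + 1) + Z)/3 = -(7 + Z)/3 = -7/3 - Z/3)
34*C(f) = 34*(-7/3 - 1/3*243/17) = 34*(-7/3 - 81/17) = 34*(-362/51) = -724/3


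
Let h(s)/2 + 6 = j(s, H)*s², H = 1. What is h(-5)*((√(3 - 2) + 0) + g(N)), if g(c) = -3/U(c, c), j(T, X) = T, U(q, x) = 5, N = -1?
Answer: -524/5 ≈ -104.80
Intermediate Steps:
g(c) = -⅗ (g(c) = -3/5 = -3*⅕ = -⅗)
h(s) = -12 + 2*s³ (h(s) = -12 + 2*(s*s²) = -12 + 2*s³)
h(-5)*((√(3 - 2) + 0) + g(N)) = (-12 + 2*(-5)³)*((√(3 - 2) + 0) - ⅗) = (-12 + 2*(-125))*((√1 + 0) - ⅗) = (-12 - 250)*((1 + 0) - ⅗) = -262*(1 - ⅗) = -262*⅖ = -524/5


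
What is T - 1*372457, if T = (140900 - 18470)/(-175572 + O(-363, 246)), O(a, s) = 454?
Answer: -32612023678/87559 ≈ -3.7246e+5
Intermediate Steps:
T = -61215/87559 (T = (140900 - 18470)/(-175572 + 454) = 122430/(-175118) = 122430*(-1/175118) = -61215/87559 ≈ -0.69913)
T - 1*372457 = -61215/87559 - 1*372457 = -61215/87559 - 372457 = -32612023678/87559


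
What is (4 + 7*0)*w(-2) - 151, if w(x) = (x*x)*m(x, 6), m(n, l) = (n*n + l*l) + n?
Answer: 457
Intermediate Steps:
m(n, l) = n + l² + n² (m(n, l) = (n² + l²) + n = (l² + n²) + n = n + l² + n²)
w(x) = x²*(36 + x + x²) (w(x) = (x*x)*(x + 6² + x²) = x²*(x + 36 + x²) = x²*(36 + x + x²))
(4 + 7*0)*w(-2) - 151 = (4 + 7*0)*((-2)²*(36 - 2 + (-2)²)) - 151 = (4 + 0)*(4*(36 - 2 + 4)) - 151 = 4*(4*38) - 151 = 4*152 - 151 = 608 - 151 = 457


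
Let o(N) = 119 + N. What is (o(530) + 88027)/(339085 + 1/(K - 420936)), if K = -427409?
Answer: 18806960305/71915266081 ≈ 0.26152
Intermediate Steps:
(o(530) + 88027)/(339085 + 1/(K - 420936)) = ((119 + 530) + 88027)/(339085 + 1/(-427409 - 420936)) = (649 + 88027)/(339085 + 1/(-848345)) = 88676/(339085 - 1/848345) = 88676/(287661064324/848345) = 88676*(848345/287661064324) = 18806960305/71915266081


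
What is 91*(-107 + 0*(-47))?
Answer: -9737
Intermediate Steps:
91*(-107 + 0*(-47)) = 91*(-107 + 0) = 91*(-107) = -9737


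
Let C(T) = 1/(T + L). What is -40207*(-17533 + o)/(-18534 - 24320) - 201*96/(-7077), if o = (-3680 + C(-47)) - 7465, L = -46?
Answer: -1165622272783/43325394 ≈ -26904.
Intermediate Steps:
C(T) = 1/(-46 + T) (C(T) = 1/(T - 46) = 1/(-46 + T))
o = -1036486/93 (o = (-3680 + 1/(-46 - 47)) - 7465 = (-3680 + 1/(-93)) - 7465 = (-3680 - 1/93) - 7465 = -342241/93 - 7465 = -1036486/93 ≈ -11145.)
-40207*(-17533 + o)/(-18534 - 24320) - 201*96/(-7077) = -40207*(-17533 - 1036486/93)/(-18534 - 24320) - 201*96/(-7077) = -40207/((-42854/(-2667055/93))) - 19296*(-1/7077) = -40207/((-42854*(-93/2667055))) + 6432/2359 = -40207/3985422/2667055 + 6432/2359 = -40207*2667055/3985422 + 6432/2359 = -3459170335/128562 + 6432/2359 = -1165622272783/43325394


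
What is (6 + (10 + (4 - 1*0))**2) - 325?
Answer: -123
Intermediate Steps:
(6 + (10 + (4 - 1*0))**2) - 325 = (6 + (10 + (4 + 0))**2) - 325 = (6 + (10 + 4)**2) - 325 = (6 + 14**2) - 325 = (6 + 196) - 325 = 202 - 325 = -123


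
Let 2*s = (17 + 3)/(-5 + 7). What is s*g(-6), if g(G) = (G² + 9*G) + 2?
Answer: -80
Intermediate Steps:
g(G) = 2 + G² + 9*G
s = 5 (s = ((17 + 3)/(-5 + 7))/2 = (20/2)/2 = (20*(½))/2 = (½)*10 = 5)
s*g(-6) = 5*(2 + (-6)² + 9*(-6)) = 5*(2 + 36 - 54) = 5*(-16) = -80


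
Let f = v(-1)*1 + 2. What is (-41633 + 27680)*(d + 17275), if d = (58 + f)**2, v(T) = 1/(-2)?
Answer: -1161740733/4 ≈ -2.9044e+8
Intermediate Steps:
v(T) = -1/2
f = 3/2 (f = -1/2*1 + 2 = -1/2 + 2 = 3/2 ≈ 1.5000)
d = 14161/4 (d = (58 + 3/2)**2 = (119/2)**2 = 14161/4 ≈ 3540.3)
(-41633 + 27680)*(d + 17275) = (-41633 + 27680)*(14161/4 + 17275) = -13953*83261/4 = -1161740733/4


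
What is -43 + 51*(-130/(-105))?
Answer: 141/7 ≈ 20.143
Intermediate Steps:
-43 + 51*(-130/(-105)) = -43 + 51*(-130*(-1/105)) = -43 + 51*(26/21) = -43 + 442/7 = 141/7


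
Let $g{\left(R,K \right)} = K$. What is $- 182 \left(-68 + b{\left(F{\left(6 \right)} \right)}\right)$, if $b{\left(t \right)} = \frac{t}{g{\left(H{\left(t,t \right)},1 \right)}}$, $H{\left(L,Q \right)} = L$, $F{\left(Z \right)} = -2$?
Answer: $12740$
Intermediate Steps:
$b{\left(t \right)} = t$ ($b{\left(t \right)} = \frac{t}{1} = t 1 = t$)
$- 182 \left(-68 + b{\left(F{\left(6 \right)} \right)}\right) = - 182 \left(-68 - 2\right) = \left(-182\right) \left(-70\right) = 12740$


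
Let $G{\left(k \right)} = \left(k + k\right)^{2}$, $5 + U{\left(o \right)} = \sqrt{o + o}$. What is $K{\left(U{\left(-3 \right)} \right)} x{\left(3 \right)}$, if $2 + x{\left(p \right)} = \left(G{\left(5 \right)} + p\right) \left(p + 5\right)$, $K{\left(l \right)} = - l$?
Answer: $4110 - 822 i \sqrt{6} \approx 4110.0 - 2013.5 i$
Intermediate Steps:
$U{\left(o \right)} = -5 + \sqrt{2} \sqrt{o}$ ($U{\left(o \right)} = -5 + \sqrt{o + o} = -5 + \sqrt{2 o} = -5 + \sqrt{2} \sqrt{o}$)
$G{\left(k \right)} = 4 k^{2}$ ($G{\left(k \right)} = \left(2 k\right)^{2} = 4 k^{2}$)
$x{\left(p \right)} = -2 + \left(5 + p\right) \left(100 + p\right)$ ($x{\left(p \right)} = -2 + \left(4 \cdot 5^{2} + p\right) \left(p + 5\right) = -2 + \left(4 \cdot 25 + p\right) \left(5 + p\right) = -2 + \left(100 + p\right) \left(5 + p\right) = -2 + \left(5 + p\right) \left(100 + p\right)$)
$K{\left(U{\left(-3 \right)} \right)} x{\left(3 \right)} = - (-5 + \sqrt{2} \sqrt{-3}) \left(498 + 3^{2} + 105 \cdot 3\right) = - (-5 + \sqrt{2} i \sqrt{3}) \left(498 + 9 + 315\right) = - (-5 + i \sqrt{6}) 822 = \left(5 - i \sqrt{6}\right) 822 = 4110 - 822 i \sqrt{6}$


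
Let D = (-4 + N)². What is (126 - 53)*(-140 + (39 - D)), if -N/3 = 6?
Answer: -42705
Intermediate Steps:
N = -18 (N = -3*6 = -18)
D = 484 (D = (-4 - 18)² = (-22)² = 484)
(126 - 53)*(-140 + (39 - D)) = (126 - 53)*(-140 + (39 - 1*484)) = 73*(-140 + (39 - 484)) = 73*(-140 - 445) = 73*(-585) = -42705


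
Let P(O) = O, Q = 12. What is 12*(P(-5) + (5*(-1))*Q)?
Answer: -780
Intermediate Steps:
12*(P(-5) + (5*(-1))*Q) = 12*(-5 + (5*(-1))*12) = 12*(-5 - 5*12) = 12*(-5 - 60) = 12*(-65) = -780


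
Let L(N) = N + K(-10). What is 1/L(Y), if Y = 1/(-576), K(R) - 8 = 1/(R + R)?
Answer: 2880/22891 ≈ 0.12581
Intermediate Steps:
K(R) = 8 + 1/(2*R) (K(R) = 8 + 1/(R + R) = 8 + 1/(2*R))
Y = -1/576 ≈ -0.0017361
L(N) = 159/20 + N (L(N) = N + (8 + (½)/(-10)) = N + (8 + (½)*(-⅒)) = N + (8 - 1/20) = N + 159/20 = 159/20 + N)
1/L(Y) = 1/(159/20 - 1/576) = 1/(22891/2880) = 2880/22891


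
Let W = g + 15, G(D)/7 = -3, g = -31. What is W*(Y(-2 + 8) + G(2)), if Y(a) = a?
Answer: 240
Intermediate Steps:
G(D) = -21 (G(D) = 7*(-3) = -21)
W = -16 (W = -31 + 15 = -16)
W*(Y(-2 + 8) + G(2)) = -16*((-2 + 8) - 21) = -16*(6 - 21) = -16*(-15) = 240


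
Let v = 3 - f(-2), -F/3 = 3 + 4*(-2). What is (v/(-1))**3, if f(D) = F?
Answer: 1728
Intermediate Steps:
F = 15 (F = -3*(3 + 4*(-2)) = -3*(3 - 8) = -3*(-5) = 15)
f(D) = 15
v = -12 (v = 3 - 1*15 = 3 - 15 = -12)
(v/(-1))**3 = (-12/(-1))**3 = (-12*(-1))**3 = 12**3 = 1728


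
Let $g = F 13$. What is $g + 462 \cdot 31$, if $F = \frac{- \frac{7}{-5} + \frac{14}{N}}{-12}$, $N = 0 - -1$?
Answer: $\frac{858319}{60} \approx 14305.0$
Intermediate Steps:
$N = 1$ ($N = 0 + 1 = 1$)
$F = - \frac{77}{60}$ ($F = \frac{- \frac{7}{-5} + \frac{14}{1}}{-12} = \left(\left(-7\right) \left(- \frac{1}{5}\right) + 14 \cdot 1\right) \left(- \frac{1}{12}\right) = \left(\frac{7}{5} + 14\right) \left(- \frac{1}{12}\right) = \frac{77}{5} \left(- \frac{1}{12}\right) = - \frac{77}{60} \approx -1.2833$)
$g = - \frac{1001}{60}$ ($g = \left(- \frac{77}{60}\right) 13 = - \frac{1001}{60} \approx -16.683$)
$g + 462 \cdot 31 = - \frac{1001}{60} + 462 \cdot 31 = - \frac{1001}{60} + 14322 = \frac{858319}{60}$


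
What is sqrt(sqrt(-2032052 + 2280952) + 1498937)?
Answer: sqrt(1498937 + 10*sqrt(2489)) ≈ 1224.5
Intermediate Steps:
sqrt(sqrt(-2032052 + 2280952) + 1498937) = sqrt(sqrt(248900) + 1498937) = sqrt(10*sqrt(2489) + 1498937) = sqrt(1498937 + 10*sqrt(2489))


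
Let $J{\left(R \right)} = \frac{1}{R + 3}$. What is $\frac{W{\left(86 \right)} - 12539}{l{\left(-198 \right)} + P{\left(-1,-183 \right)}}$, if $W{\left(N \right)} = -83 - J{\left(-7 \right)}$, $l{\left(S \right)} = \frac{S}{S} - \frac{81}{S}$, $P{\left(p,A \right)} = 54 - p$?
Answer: $- \frac{555357}{2482} \approx -223.75$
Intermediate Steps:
$l{\left(S \right)} = 1 - \frac{81}{S}$
$J{\left(R \right)} = \frac{1}{3 + R}$
$W{\left(N \right)} = - \frac{331}{4}$ ($W{\left(N \right)} = -83 - \frac{1}{3 - 7} = -83 - \frac{1}{-4} = -83 - - \frac{1}{4} = -83 + \frac{1}{4} = - \frac{331}{4}$)
$\frac{W{\left(86 \right)} - 12539}{l{\left(-198 \right)} + P{\left(-1,-183 \right)}} = \frac{- \frac{331}{4} - 12539}{\frac{-81 - 198}{-198} + \left(54 - -1\right)} = - \frac{50487}{4 \left(\left(- \frac{1}{198}\right) \left(-279\right) + \left(54 + 1\right)\right)} = - \frac{50487}{4 \left(\frac{31}{22} + 55\right)} = - \frac{50487}{4 \cdot \frac{1241}{22}} = \left(- \frac{50487}{4}\right) \frac{22}{1241} = - \frac{555357}{2482}$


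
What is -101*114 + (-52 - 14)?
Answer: -11580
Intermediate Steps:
-101*114 + (-52 - 14) = -11514 - 66 = -11580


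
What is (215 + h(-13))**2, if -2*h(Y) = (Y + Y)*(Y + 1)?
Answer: 3481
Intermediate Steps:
h(Y) = -Y*(1 + Y) (h(Y) = -(Y + Y)*(Y + 1)/2 = -2*Y*(1 + Y)/2 = -Y*(1 + Y))
(215 + h(-13))**2 = (215 - 1*(-13)*(1 - 13))**2 = (215 - 1*(-13)*(-12))**2 = (215 - 156)**2 = 59**2 = 3481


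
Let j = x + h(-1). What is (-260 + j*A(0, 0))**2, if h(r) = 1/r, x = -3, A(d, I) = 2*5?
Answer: 90000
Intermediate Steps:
A(d, I) = 10
h(r) = 1/r
j = -4 (j = -3 + 1/(-1) = -3 - 1 = -4)
(-260 + j*A(0, 0))**2 = (-260 - 4*10)**2 = (-260 - 40)**2 = (-300)**2 = 90000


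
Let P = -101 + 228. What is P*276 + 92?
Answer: 35144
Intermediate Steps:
P = 127
P*276 + 92 = 127*276 + 92 = 35052 + 92 = 35144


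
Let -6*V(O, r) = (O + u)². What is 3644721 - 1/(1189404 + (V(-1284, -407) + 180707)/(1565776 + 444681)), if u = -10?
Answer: 26146268061944701056/7173736497787 ≈ 3.6447e+6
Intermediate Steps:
V(O, r) = -(-10 + O)²/6 (V(O, r) = -(O - 10)²/6 = -(-10 + O)²/6)
3644721 - 1/(1189404 + (V(-1284, -407) + 180707)/(1565776 + 444681)) = 3644721 - 1/(1189404 + (-(-10 - 1284)²/6 + 180707)/(1565776 + 444681)) = 3644721 - 1/(1189404 + (-⅙*(-1294)² + 180707)/2010457) = 3644721 - 1/(1189404 + (-⅙*1674436 + 180707)*(1/2010457)) = 3644721 - 1/(1189404 + (-837218/3 + 180707)*(1/2010457)) = 3644721 - 1/(1189404 - 295097/3*1/2010457) = 3644721 - 1/(1189404 - 295097/6031371) = 3644721 - 1/7173736497787/6031371 = 3644721 - 1*6031371/7173736497787 = 3644721 - 6031371/7173736497787 = 26146268061944701056/7173736497787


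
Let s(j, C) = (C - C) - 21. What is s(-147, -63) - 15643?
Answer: -15664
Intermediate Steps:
s(j, C) = -21 (s(j, C) = 0 - 21 = -21)
s(-147, -63) - 15643 = -21 - 15643 = -15664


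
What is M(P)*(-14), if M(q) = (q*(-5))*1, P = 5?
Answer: 350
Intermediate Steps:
M(q) = -5*q (M(q) = -5*q*1 = -5*q)
M(P)*(-14) = -5*5*(-14) = -25*(-14) = 350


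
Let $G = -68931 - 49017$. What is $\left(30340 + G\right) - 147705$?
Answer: $-235313$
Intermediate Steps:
$G = -117948$
$\left(30340 + G\right) - 147705 = \left(30340 - 117948\right) - 147705 = -87608 - 147705 = -235313$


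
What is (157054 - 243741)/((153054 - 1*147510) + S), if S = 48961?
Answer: -86687/54505 ≈ -1.5904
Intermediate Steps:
(157054 - 243741)/((153054 - 1*147510) + S) = (157054 - 243741)/((153054 - 1*147510) + 48961) = -86687/((153054 - 147510) + 48961) = -86687/(5544 + 48961) = -86687/54505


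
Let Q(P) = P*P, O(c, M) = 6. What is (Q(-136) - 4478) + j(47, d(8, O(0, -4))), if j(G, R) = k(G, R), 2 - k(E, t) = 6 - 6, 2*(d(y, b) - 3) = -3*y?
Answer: 14020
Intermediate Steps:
d(y, b) = 3 - 3*y/2 (d(y, b) = 3 + (-3*y)/2 = 3 - 3*y/2)
k(E, t) = 2 (k(E, t) = 2 - (6 - 6) = 2 - 1*0 = 2 + 0 = 2)
j(G, R) = 2
Q(P) = P²
(Q(-136) - 4478) + j(47, d(8, O(0, -4))) = ((-136)² - 4478) + 2 = (18496 - 4478) + 2 = 14018 + 2 = 14020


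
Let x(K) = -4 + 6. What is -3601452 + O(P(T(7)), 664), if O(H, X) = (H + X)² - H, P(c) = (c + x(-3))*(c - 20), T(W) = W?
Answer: -3302126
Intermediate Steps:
x(K) = 2
P(c) = (-20 + c)*(2 + c) (P(c) = (c + 2)*(c - 20) = (2 + c)*(-20 + c) = (-20 + c)*(2 + c))
-3601452 + O(P(T(7)), 664) = -3601452 + (((-40 + 7² - 18*7) + 664)² - (-40 + 7² - 18*7)) = -3601452 + (((-40 + 49 - 126) + 664)² - (-40 + 49 - 126)) = -3601452 + ((-117 + 664)² - 1*(-117)) = -3601452 + (547² + 117) = -3601452 + (299209 + 117) = -3601452 + 299326 = -3302126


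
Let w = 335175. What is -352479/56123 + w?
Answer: 18810674046/56123 ≈ 3.3517e+5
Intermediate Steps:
-352479/56123 + w = -352479/56123 + 335175 = 18810674046/56123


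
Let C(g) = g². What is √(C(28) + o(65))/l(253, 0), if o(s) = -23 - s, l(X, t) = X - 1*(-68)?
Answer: 2*√174/321 ≈ 0.082186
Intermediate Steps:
l(X, t) = 68 + X (l(X, t) = X + 68 = 68 + X)
√(C(28) + o(65))/l(253, 0) = √(28² + (-23 - 1*65))/(68 + 253) = √(784 + (-23 - 65))/321 = √(784 - 88)*(1/321) = √696*(1/321) = (2*√174)*(1/321) = 2*√174/321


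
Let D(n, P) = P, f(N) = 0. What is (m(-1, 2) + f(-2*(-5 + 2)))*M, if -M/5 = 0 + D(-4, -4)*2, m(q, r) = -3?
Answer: -120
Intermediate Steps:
M = 40 (M = -5*(0 - 4*2) = -5*(0 - 8) = -5*(-8) = 40)
(m(-1, 2) + f(-2*(-5 + 2)))*M = (-3 + 0)*40 = -3*40 = -120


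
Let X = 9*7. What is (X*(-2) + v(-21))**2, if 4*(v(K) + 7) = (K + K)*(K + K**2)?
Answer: 20638849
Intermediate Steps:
X = 63
v(K) = -7 + K*(K + K**2)/2 (v(K) = -7 + ((K + K)*(K + K**2))/4 = -7 + ((2*K)*(K + K**2))/4 = -7 + (2*K*(K + K**2))/4 = -7 + K*(K + K**2)/2)
(X*(-2) + v(-21))**2 = (63*(-2) + (-7 + (1/2)*(-21)**2 + (1/2)*(-21)**3))**2 = (-126 + (-7 + (1/2)*441 + (1/2)*(-9261)))**2 = (-126 + (-7 + 441/2 - 9261/2))**2 = (-126 - 4417)**2 = (-4543)**2 = 20638849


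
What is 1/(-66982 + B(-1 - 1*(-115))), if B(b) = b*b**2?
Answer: 1/1414562 ≈ 7.0693e-7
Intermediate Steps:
B(b) = b**3
1/(-66982 + B(-1 - 1*(-115))) = 1/(-66982 + (-1 - 1*(-115))**3) = 1/(-66982 + (-1 + 115)**3) = 1/(-66982 + 114**3) = 1/(-66982 + 1481544) = 1/1414562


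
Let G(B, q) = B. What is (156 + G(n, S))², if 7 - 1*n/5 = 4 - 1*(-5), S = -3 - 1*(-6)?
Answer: 21316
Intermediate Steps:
S = 3 (S = -3 + 6 = 3)
n = -10 (n = 35 - 5*(4 - 1*(-5)) = 35 - 5*(4 + 5) = 35 - 5*9 = 35 - 45 = -10)
(156 + G(n, S))² = (156 - 10)² = 146² = 21316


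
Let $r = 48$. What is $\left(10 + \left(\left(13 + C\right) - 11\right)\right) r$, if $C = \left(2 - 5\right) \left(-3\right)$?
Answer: $1008$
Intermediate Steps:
$C = 9$ ($C = \left(-3\right) \left(-3\right) = 9$)
$\left(10 + \left(\left(13 + C\right) - 11\right)\right) r = \left(10 + \left(\left(13 + 9\right) - 11\right)\right) 48 = \left(10 + \left(22 - 11\right)\right) 48 = \left(10 + 11\right) 48 = 21 \cdot 48 = 1008$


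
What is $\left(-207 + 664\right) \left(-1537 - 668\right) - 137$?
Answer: $-1007822$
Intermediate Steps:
$\left(-207 + 664\right) \left(-1537 - 668\right) - 137 = 457 \left(-2205\right) - 137 = -1007685 - 137 = -1007822$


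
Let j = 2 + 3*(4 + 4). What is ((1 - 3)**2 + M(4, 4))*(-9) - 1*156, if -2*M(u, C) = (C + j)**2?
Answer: 3858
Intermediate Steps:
j = 26 (j = 2 + 3*8 = 2 + 24 = 26)
M(u, C) = -(26 + C)**2/2 (M(u, C) = -(C + 26)**2/2 = -(26 + C)**2/2)
((1 - 3)**2 + M(4, 4))*(-9) - 1*156 = ((1 - 3)**2 - (26 + 4)**2/2)*(-9) - 1*156 = ((-2)**2 - 1/2*30**2)*(-9) - 156 = (4 - 1/2*900)*(-9) - 156 = (4 - 450)*(-9) - 156 = -446*(-9) - 156 = 4014 - 156 = 3858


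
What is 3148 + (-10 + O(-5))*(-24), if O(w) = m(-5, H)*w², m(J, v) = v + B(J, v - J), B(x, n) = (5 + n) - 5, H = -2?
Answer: 2788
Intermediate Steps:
B(x, n) = n
m(J, v) = -J + 2*v (m(J, v) = v + (v - J) = -J + 2*v)
O(w) = w² (O(w) = (-1*(-5) + 2*(-2))*w² = (5 - 4)*w² = 1*w² = w²)
3148 + (-10 + O(-5))*(-24) = 3148 + (-10 + (-5)²)*(-24) = 3148 + (-10 + 25)*(-24) = 3148 + 15*(-24) = 3148 - 360 = 2788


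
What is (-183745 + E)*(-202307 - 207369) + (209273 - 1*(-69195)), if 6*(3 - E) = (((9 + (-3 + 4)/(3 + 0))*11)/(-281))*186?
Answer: 63452884802132/843 ≈ 7.5270e+10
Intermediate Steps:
E = 12077/843 (E = 3 - ((9 + (-3 + 4)/(3 + 0))*11)/(-281)*186/6 = 3 - ((9 + 1/3)*11)*(-1/281)*186/6 = 3 - ((28/3)*11)*(-1/281)*186/6 = 3 - (308/3)*(-1/281)*186/6 = 3 - (-154)*186/2529 = 3 - 1/6*(-19096/281) = 3 + 9548/843 = 12077/843 ≈ 14.326)
(-183745 + E)*(-202307 - 207369) + (209273 - 1*(-69195)) = (-183745 + 12077/843)*(-202307 - 207369) + (209273 - 1*(-69195)) = -154884958/843*(-409676) + (209273 + 69195) = 63452650053608/843 + 278468 = 63452884802132/843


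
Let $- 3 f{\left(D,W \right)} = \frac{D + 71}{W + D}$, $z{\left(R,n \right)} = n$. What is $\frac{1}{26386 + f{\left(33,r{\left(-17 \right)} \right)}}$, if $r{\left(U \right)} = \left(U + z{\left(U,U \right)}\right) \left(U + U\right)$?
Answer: $\frac{3567}{94118758} \approx 3.7899 \cdot 10^{-5}$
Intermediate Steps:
$r{\left(U \right)} = 4 U^{2}$ ($r{\left(U \right)} = \left(U + U\right) \left(U + U\right) = 2 U 2 U = 4 U^{2}$)
$f{\left(D,W \right)} = - \frac{71 + D}{3 \left(D + W\right)}$ ($f{\left(D,W \right)} = - \frac{\left(D + 71\right) \frac{1}{W + D}}{3} = - \frac{\left(71 + D\right) \frac{1}{D + W}}{3} = - \frac{\frac{1}{D + W} \left(71 + D\right)}{3} = - \frac{71 + D}{3 \left(D + W\right)}$)
$\frac{1}{26386 + f{\left(33,r{\left(-17 \right)} \right)}} = \frac{1}{26386 + \frac{-71 - 33}{3 \left(33 + 4 \left(-17\right)^{2}\right)}} = \frac{1}{26386 + \frac{-71 - 33}{3 \left(33 + 4 \cdot 289\right)}} = \frac{1}{26386 + \frac{1}{3} \frac{1}{33 + 1156} \left(-104\right)} = \frac{1}{26386 + \frac{1}{3} \cdot \frac{1}{1189} \left(-104\right)} = \frac{1}{26386 - \frac{104}{3567}} = \frac{1}{\frac{94118758}{3567}} = \frac{3567}{94118758}$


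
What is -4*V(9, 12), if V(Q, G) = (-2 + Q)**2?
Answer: -196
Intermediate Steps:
-4*V(9, 12) = -4*(-2 + 9)**2 = -4*7**2 = -4*49 = -196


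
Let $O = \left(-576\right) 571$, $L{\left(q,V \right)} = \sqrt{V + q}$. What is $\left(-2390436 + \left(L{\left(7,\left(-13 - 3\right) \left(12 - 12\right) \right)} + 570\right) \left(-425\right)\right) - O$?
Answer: $-2303790 - 425 \sqrt{7} \approx -2.3049 \cdot 10^{6}$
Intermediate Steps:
$O = -328896$
$\left(-2390436 + \left(L{\left(7,\left(-13 - 3\right) \left(12 - 12\right) \right)} + 570\right) \left(-425\right)\right) - O = \left(-2390436 + \left(\sqrt{\left(-13 - 3\right) \left(12 - 12\right) + 7} + 570\right) \left(-425\right)\right) - -328896 = \left(-2390436 + \left(\sqrt{\left(-16\right) 0 + 7} + 570\right) \left(-425\right)\right) + 328896 = \left(-2390436 + \left(\sqrt{0 + 7} + 570\right) \left(-425\right)\right) + 328896 = \left(-2390436 + \left(\sqrt{7} + 570\right) \left(-425\right)\right) + 328896 = \left(-2390436 + \left(570 + \sqrt{7}\right) \left(-425\right)\right) + 328896 = \left(-2390436 - \left(242250 + 425 \sqrt{7}\right)\right) + 328896 = \left(-2632686 - 425 \sqrt{7}\right) + 328896 = -2303790 - 425 \sqrt{7}$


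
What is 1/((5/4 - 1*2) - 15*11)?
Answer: -4/663 ≈ -0.0060332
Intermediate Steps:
1/((5/4 - 1*2) - 15*11) = 1/((5*(¼) - 2) - 165) = 1/((5/4 - 2) - 165) = 1/(-¾ - 165) = 1/(-663/4) = -4/663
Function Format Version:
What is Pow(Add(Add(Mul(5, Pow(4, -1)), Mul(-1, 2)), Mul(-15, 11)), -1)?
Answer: Rational(-4, 663) ≈ -0.0060332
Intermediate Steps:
Pow(Add(Add(Mul(5, Pow(4, -1)), Mul(-1, 2)), Mul(-15, 11)), -1) = Pow(Add(Add(Mul(5, Rational(1, 4)), -2), -165), -1) = Pow(Add(Add(Rational(5, 4), -2), -165), -1) = Pow(Add(Rational(-3, 4), -165), -1) = Pow(Rational(-663, 4), -1) = Rational(-4, 663)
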